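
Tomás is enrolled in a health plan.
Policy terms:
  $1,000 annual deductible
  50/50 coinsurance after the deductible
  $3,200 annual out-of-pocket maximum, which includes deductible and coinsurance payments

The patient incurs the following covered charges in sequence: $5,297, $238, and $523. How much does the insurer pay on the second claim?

$186.50

#1 ($5,297): $1,000 to deductible, leaving $4,297; coinsurance $4,297 × 50% = $2,148.50. Patient pays $3,148.50; OOP now $3,148.50. Insurer: $5,297 − $3,148.50 = $2,148.50.
#2 ($238): deductible met; 50% of $238 = $119. Adding that to $3,148.50 gives $3,267.50, past the $3,200 cap; patient pays only $3,200 − $3,148.50 = $51.50. Plan pays $238 − $51.50 = $186.50.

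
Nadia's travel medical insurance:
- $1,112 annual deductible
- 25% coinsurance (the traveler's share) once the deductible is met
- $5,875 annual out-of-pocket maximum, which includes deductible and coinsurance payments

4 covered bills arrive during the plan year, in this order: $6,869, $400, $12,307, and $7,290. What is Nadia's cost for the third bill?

Claim 1 — $6,869: $1,112 finishes the deductible; $5,757 goes to coinsurance; coinsurance $5,757 × 25% = $1,439.25. Cost to traveler: $2,551.25. OOP to date $2,551.25.
Claim 2 — $400: deductible met; 25% of $400 = $100. Traveler pays $100; OOP now $2,651.25.
Claim 3 — $12,307: deductible already satisfied, so traveler's share is 25% × $12,307 = $3,076.75. Cost to traveler: $3,076.75. OOP to date $5,728.

$3,076.75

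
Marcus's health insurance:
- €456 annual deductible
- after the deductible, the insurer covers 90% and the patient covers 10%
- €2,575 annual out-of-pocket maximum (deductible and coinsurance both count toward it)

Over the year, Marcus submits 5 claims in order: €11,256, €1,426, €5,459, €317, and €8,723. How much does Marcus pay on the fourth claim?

€31.70

#1 (€11,256): €456 to deductible, leaving €10,800; patient's 10% is €1,080. Patient pays €1,536; OOP now €1,536.
#2 (€1,426): deductible already satisfied, so patient's share is 10% × €1,426 = €142.60. Cost to patient: €142.60. OOP to date €1,678.60.
#3 (€5,459): deductible already satisfied, so patient's share is 10% × €5,459 = €545.90. Patient pays €545.90; OOP now €2,224.50.
#4 (€317): deductible met; 10% of €317 = €31.70. Patient pays €31.70; OOP now €2,256.20.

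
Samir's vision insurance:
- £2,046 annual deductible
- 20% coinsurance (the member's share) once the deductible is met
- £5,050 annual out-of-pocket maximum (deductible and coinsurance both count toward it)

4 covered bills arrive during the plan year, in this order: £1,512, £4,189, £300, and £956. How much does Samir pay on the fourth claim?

£191.20

Claim 1 — £1,512: entire amount goes to the deductible. Member pays £1,512; OOP now £1,512.
Claim 2 — £4,189: deductible takes £534, £3,655 remains; member's 20% is £731. Member pays £1,265; OOP now £2,777.
Claim 3 — £300: 20% coinsurance on £300 = £60. Member owes £60 (running OOP £2,837).
Claim 4 — £956: deductible met; 20% of £956 = £191.20. Member pays £191.20; OOP now £3,028.20.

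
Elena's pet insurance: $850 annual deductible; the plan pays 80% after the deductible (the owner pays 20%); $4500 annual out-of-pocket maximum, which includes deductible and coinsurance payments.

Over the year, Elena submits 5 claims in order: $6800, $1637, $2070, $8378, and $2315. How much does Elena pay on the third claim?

#1 ($6800): deductible takes $850, $5950 remains; 20% of $5950 = $1190. Owner pays $2040; OOP now $2040.
#2 ($1637): deductible met; 20% of $1637 = $327.40. Cost to owner: $327.40. OOP to date $2367.40.
#3 ($2070): deductible met; 20% of $2070 = $414. Owner owes $414 (running OOP $2781.40).

$414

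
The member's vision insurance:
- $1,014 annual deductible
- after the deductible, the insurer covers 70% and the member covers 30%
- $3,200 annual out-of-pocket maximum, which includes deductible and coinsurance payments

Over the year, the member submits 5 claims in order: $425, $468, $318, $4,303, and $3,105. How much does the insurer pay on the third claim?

Claim 1 — $425: all of it applies to the deductible. Cost to member: $425. OOP to date $425. Insurer: $425 − $425 = $0.
Claim 2 — $468: all of it applies to the deductible. Cost to member: $468. OOP to date $893. Insurer: $468 − $468 = $0.
Claim 3 — $318: $121 to deductible, leaving $197; coinsurance $197 × 30% = $59.10. Member pays $180.10; OOP now $1,073.10. Insurer: $318 − $180.10 = $137.90.

$137.90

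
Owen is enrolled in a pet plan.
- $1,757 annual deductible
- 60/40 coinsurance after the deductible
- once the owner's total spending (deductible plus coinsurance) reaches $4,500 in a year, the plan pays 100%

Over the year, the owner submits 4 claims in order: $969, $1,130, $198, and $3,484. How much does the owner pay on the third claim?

$79.20

Bill 1, $969: all of it applies to the deductible. Owner pays $969; OOP now $969.
Bill 2, $1,130: deductible takes $788, $342 remains; owner's 40% is $136.80. Owner owes $924.80 (running OOP $1,893.80).
Bill 3, $198: deductible met; 40% of $198 = $79.20. Owner owes $79.20 (running OOP $1,973).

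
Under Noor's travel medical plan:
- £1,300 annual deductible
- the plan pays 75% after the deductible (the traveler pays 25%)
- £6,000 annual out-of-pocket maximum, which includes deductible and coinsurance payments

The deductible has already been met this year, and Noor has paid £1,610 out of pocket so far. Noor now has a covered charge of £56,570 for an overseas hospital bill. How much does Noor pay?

With the deductible met, the entire £56,570 is subject to coinsurance.
25% of £56,570 = £14,142.50 falls to the traveler.
Year-to-date out-of-pocket would reach £1,610 + £14,142.50 = £15,752.50, above the £6,000 maximum, so the traveler pays only £6,000 − £1,610 = £4,390.

£4,390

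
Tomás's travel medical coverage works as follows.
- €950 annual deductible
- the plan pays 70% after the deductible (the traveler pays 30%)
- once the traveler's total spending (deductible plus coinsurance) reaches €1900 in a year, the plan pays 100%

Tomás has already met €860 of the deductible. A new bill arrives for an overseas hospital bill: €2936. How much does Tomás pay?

€943.80

€860 of the €950 deductible is already met, leaving €90.
After the €90 deductible portion, €2936 − €90 = €2846 is subject to coinsurance.
30% of €2846 = €853.80 falls to the traveler.
That puts the traveler's cost at €90 + €853.80 = €943.80 before any cap.
Cumulative spending €860 + €943.80 = €1803.80 stays under the €1900 maximum.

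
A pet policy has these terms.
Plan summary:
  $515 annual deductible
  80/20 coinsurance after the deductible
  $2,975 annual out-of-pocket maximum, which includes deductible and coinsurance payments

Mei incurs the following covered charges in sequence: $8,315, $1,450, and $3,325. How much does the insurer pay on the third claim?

Claim 1 — $8,315: $515 finishes the deductible; $7,800 goes to coinsurance; coinsurance $7,800 × 20% = $1,560. Cost to owner: $2,075. OOP to date $2,075. Insurer: $8,315 − $2,075 = $6,240.
Claim 2 — $1,450: deductible already satisfied, so owner's share is 20% × $1,450 = $290. Cost to owner: $290. OOP to date $2,365. Insurer: $1,450 − $290 = $1,160.
Claim 3 — $3,325: deductible met; 20% of $3,325 = $665. That would push OOP to $3,030, over the $2,975 cap, so owner pays $2,975 − $2,365 = $610. Insurer: $3,325 − $610 = $2,715.

$2,715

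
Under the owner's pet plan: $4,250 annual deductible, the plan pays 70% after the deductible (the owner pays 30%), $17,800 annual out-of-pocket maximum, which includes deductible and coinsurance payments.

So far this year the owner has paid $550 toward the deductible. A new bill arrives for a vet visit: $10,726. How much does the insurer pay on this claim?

$4,918.20

Deductible still to meet: $4,250 − $550 = $3,700.
The remaining $7,026 (= $10,726 − $3,700) moves to coinsurance.
Owner's 30% share of $7,026 is $2,107.80.
That puts the owner's cost at $3,700 + $2,107.80 = $5,807.80 before any cap.
Total out-of-pocket so far would be $550 + $5,807.80 = $6,357.80, below the $17,800 cap — no reduction.
The insurer covers the remainder: $10,726 − $5,807.80 = $4,918.20.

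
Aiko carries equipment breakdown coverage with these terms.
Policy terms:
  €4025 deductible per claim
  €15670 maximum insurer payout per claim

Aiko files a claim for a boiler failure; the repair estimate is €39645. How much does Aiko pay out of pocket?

€23975

After the deductible, €39645 − €4025 = €35620 remains.
Since €35620 > €15670, the payout is capped at €15670.
The business owner bears the rest of the original loss: €39645 − €15670 = €23975.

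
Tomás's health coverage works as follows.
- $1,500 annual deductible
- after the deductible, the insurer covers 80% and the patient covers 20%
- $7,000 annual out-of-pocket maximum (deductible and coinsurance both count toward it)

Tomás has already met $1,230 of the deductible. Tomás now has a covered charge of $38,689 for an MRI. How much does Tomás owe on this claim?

$5,770

Deductible still to meet: $1,500 − $1,230 = $270.
The remaining $38,419 (= $38,689 − $270) moves to coinsurance.
20% of $38,419 = $7,683.80 falls to the patient.
Patient responsibility before any cap: $270 + $7,683.80 = $7,953.80.
Adding $7,953.80 to the $1,230 already spent would give $9,183.80, which exceeds the $7,000 cap; the patient pays just $7,000 − $1,230 = $5,770.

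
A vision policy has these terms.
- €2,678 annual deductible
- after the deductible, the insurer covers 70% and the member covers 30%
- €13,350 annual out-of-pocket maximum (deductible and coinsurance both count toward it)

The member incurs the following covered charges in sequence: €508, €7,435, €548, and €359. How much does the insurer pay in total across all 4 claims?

€4,320.40

Bill 1, €508: fully absorbed by the deductible. Member owes €508 (running OOP €508). Plan pays €508 − €508 = €0.
Bill 2, €7,435: deductible takes €2,170, €5,265 remains; member's 30% is €1,579.50. Cost to member: €3,749.50. OOP to date €4,257.50. Plan pays €7,435 − €3,749.50 = €3,685.50.
Bill 3, €548: deductible already satisfied, so member's share is 30% × €548 = €164.40. Member owes €164.40 (running OOP €4,421.90). Plan pays €548 − €164.40 = €383.60.
Bill 4, €359: deductible already satisfied, so member's share is 30% × €359 = €107.70. Cost to member: €107.70. OOP to date €4,529.60. Plan pays €359 − €107.70 = €251.30.
Insurer total: €0 + €3,685.50 + €383.60 + €251.30 = €4,320.40.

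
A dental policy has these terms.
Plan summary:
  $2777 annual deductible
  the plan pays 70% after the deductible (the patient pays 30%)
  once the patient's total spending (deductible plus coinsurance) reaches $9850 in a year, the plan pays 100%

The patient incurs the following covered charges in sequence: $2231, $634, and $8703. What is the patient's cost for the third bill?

$2610.90

Claim 1 — $2231: entire amount goes to the deductible. Patient owes $2231 (running OOP $2231).
Claim 2 — $634: $546 finishes the deductible; $88 goes to coinsurance; coinsurance $88 × 30% = $26.40. Cost to patient: $572.40. OOP to date $2803.40.
Claim 3 — $8703: deductible met; 30% of $8703 = $2610.90. Patient pays $2610.90; OOP now $5414.30.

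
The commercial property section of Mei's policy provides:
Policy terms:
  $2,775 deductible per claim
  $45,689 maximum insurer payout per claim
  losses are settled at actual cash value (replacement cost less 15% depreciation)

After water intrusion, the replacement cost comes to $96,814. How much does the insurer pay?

At 15% depreciation, ACV = $96,814 − $14,522.10 = $82,291.90.
After the deductible, $82,291.90 − $2,775 = $79,516.90 remains.
The $45,689 per-incident cap binds; insurer pays $45,689.

$45,689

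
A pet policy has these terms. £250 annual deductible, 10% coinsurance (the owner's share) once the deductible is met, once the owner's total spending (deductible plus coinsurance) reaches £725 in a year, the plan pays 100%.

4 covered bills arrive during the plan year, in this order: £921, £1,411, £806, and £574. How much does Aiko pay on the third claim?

Claim 1 (£921): £250 finishes the deductible; £671 goes to coinsurance; coinsurance £671 × 10% = £67.10. Owner pays £317.10; OOP now £317.10.
Claim 2 (£1,411): 10% coinsurance on £1,411 = £141.10. Owner owes £141.10 (running OOP £458.20).
Claim 3 (£806): deductible met; 10% of £806 = £80.60. Cost to owner: £80.60. OOP to date £538.80.

£80.60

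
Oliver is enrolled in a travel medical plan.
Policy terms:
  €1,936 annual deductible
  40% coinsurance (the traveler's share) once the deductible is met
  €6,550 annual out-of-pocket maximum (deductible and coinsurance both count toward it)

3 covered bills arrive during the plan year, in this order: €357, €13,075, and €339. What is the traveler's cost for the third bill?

Bill 1, €357: all of it applies to the deductible. Traveler pays €357; OOP now €357.
Bill 2, €13,075: €1,579 to deductible, leaving €11,496; traveler's 40% is €4,598.40. Traveler pays €6,177.40; OOP now €6,534.40.
Bill 3, €339: deductible met; 40% of €339 = €135.60. Adding that to €6,534.40 gives €6,670, past the €6,550 cap; traveler pays only €6,550 − €6,534.40 = €15.60.

€15.60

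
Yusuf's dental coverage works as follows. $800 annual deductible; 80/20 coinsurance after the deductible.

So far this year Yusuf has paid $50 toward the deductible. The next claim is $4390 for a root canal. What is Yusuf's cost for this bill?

$1478

$50 of the $800 deductible is already met, leaving $750.
The remaining $3640 (= $4390 − $750) moves to coinsurance.
20% of $3640 = $728 falls to the patient.
That puts the patient's cost at $750 + $728 = $1478.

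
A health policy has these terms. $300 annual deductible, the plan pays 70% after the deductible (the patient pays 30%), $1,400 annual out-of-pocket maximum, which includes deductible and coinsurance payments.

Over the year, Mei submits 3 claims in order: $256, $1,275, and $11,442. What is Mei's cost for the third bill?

$730.70

Claim 1 — $256: fully absorbed by the deductible. Cost to patient: $256. OOP to date $256.
Claim 2 — $1,275: $44 finishes the deductible; $1,231 goes to coinsurance; 30% of $1,231 = $369.30. Cost to patient: $413.30. OOP to date $669.30.
Claim 3 — $11,442: 30% coinsurance on $11,442 = $3,432.60. OOP would hit $4,101.90 > $1,400, so the cap limits the patient to $1,400 − $669.30 = $730.70.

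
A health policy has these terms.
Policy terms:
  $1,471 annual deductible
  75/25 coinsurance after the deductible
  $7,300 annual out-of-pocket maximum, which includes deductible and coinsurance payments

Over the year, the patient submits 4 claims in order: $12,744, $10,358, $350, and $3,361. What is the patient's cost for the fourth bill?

#1 ($12,744): $1,471 to deductible, leaving $11,273; patient's 25% is $2,818.25. Patient pays $4,289.25; OOP now $4,289.25.
#2 ($10,358): deductible met; 25% of $10,358 = $2,589.50. Cost to patient: $2,589.50. OOP to date $6,878.75.
#3 ($350): deductible already satisfied, so patient's share is 25% × $350 = $87.50. Cost to patient: $87.50. OOP to date $6,966.25.
#4 ($3,361): deductible already satisfied, so patient's share is 25% × $3,361 = $840.25. Adding that to $6,966.25 gives $7,806.50, past the $7,300 cap; patient pays only $7,300 − $6,966.25 = $333.75.

$333.75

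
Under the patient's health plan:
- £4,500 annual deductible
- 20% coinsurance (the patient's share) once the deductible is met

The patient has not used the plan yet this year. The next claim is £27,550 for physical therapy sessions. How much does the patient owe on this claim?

The full £4,500 deductible is still open; £4,500 of this bill applies to it.
The remaining £23,050 (= £27,550 − £4,500) moves to coinsurance.
20% of £23,050 = £4,610 falls to the patient.
Patient responsibility: £4,500 + £4,610 = £9,110.

£9,110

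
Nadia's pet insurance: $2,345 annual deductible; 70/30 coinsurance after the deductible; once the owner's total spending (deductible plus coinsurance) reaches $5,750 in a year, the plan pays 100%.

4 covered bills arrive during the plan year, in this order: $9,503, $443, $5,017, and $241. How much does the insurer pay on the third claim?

Claim 1 ($9,503): $2,345 to deductible, leaving $7,158; 30% of $7,158 = $2,147.40. Cost to owner: $4,492.40. OOP to date $4,492.40. Insurer: $9,503 − $4,492.40 = $5,010.60.
Claim 2 ($443): deductible already satisfied, so owner's share is 30% × $443 = $132.90. Cost to owner: $132.90. OOP to date $4,625.30. Plan pays $443 − $132.90 = $310.10.
Claim 3 ($5,017): deductible already satisfied, so owner's share is 30% × $5,017 = $1,505.10. OOP would hit $6,130.40 > $5,750, so the cap limits the owner to $5,750 − $4,625.30 = $1,124.70. Insurer: $5,017 − $1,124.70 = $3,892.30.

$3,892.30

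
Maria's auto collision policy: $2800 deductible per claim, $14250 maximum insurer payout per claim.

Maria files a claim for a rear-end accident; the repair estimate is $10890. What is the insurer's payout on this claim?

Subtract the deductible: $10890 − $2800 = $8090.
$8090 is within the $14250 limit, so the insurer pays $8090.

$8090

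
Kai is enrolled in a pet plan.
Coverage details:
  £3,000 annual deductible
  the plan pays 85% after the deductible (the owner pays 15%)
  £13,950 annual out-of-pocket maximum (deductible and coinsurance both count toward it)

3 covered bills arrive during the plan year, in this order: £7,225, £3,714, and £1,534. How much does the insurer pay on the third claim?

£1,303.90

Claim 1 — £7,225: £3,000 to deductible, leaving £4,225; coinsurance £4,225 × 15% = £633.75. Cost to owner: £3,633.75. OOP to date £3,633.75. Plan pays £7,225 − £3,633.75 = £3,591.25.
Claim 2 — £3,714: deductible already satisfied, so owner's share is 15% × £3,714 = £557.10. Owner pays £557.10; OOP now £4,190.85. Plan pays £3,714 − £557.10 = £3,156.90.
Claim 3 — £1,534: deductible met; 15% of £1,534 = £230.10. Cost to owner: £230.10. OOP to date £4,420.95. Insurer: £1,534 − £230.10 = £1,303.90.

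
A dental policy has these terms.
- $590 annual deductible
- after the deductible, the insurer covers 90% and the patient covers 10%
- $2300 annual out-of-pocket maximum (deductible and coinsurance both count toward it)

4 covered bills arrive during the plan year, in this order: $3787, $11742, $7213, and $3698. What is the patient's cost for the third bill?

$216.10

Bill 1, $3787: $590 to deductible, leaving $3197; coinsurance $3197 × 10% = $319.70. Cost to patient: $909.70. OOP to date $909.70.
Bill 2, $11742: deductible already satisfied, so patient's share is 10% × $11742 = $1174.20. Patient pays $1174.20; OOP now $2083.90.
Bill 3, $7213: deductible met; 10% of $7213 = $721.30. OOP would hit $2805.20 > $2300, so the cap limits the patient to $2300 − $2083.90 = $216.10.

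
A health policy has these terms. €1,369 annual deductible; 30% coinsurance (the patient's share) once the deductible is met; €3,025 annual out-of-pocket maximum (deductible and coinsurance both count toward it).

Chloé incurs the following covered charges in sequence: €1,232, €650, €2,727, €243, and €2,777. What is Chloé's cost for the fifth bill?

€611.10

Claim 1 (€1,232): entire amount goes to the deductible. Cost to patient: €1,232. OOP to date €1,232.
Claim 2 (€650): €137 to deductible, leaving €513; patient's 30% is €153.90. Patient pays €290.90; OOP now €1,522.90.
Claim 3 (€2,727): deductible met; 30% of €2,727 = €818.10. Patient owes €818.10 (running OOP €2,341).
Claim 4 (€243): deductible met; 30% of €243 = €72.90. Cost to patient: €72.90. OOP to date €2,413.90.
Claim 5 (€2,777): deductible met; 30% of €2,777 = €833.10. Adding that to €2,413.90 gives €3,247, past the €3,025 cap; patient pays only €3,025 − €2,413.90 = €611.10.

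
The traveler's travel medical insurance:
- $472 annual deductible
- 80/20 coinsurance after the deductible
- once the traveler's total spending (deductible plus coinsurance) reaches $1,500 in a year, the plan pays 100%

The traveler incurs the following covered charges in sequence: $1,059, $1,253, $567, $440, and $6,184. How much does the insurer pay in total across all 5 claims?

Claim 1 ($1,059): $472 finishes the deductible; $587 goes to coinsurance; traveler's 20% is $117.40. Traveler pays $589.40; OOP now $589.40. Insurer: $1,059 − $589.40 = $469.60.
Claim 2 ($1,253): 20% coinsurance on $1,253 = $250.60. Cost to traveler: $250.60. OOP to date $840. Plan pays $1,253 − $250.60 = $1,002.40.
Claim 3 ($567): deductible met; 20% of $567 = $113.40. Traveler owes $113.40 (running OOP $953.40). Insurer: $567 − $113.40 = $453.60.
Claim 4 ($440): deductible met; 20% of $440 = $88. Traveler pays $88; OOP now $1,041.40. Insurer: $440 − $88 = $352.
Claim 5 ($6,184): deductible met; 20% of $6,184 = $1,236.80. OOP would hit $2,278.20 > $1,500, so the cap limits the traveler to $1,500 − $1,041.40 = $458.60. Plan pays $6,184 − $458.60 = $5,725.40.
Insurer total: $469.60 + $1,002.40 + $453.60 + $352 + $5,725.40 = $8,003.

$8,003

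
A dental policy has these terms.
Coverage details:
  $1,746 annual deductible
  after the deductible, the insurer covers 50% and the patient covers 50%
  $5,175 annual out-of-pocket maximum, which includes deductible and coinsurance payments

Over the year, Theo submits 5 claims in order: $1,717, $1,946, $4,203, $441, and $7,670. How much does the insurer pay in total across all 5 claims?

$10,802

Bill 1, $1,717: all of it applies to the deductible. Patient owes $1,717 (running OOP $1,717). Insurer: $1,717 − $1,717 = $0.
Bill 2, $1,946: $29 finishes the deductible; $1,917 goes to coinsurance; 50% of $1,917 = $958.50. Patient pays $987.50; OOP now $2,704.50. Plan pays $1,946 − $987.50 = $958.50.
Bill 3, $4,203: 50% coinsurance on $4,203 = $2,101.50. Patient pays $2,101.50; OOP now $4,806. Insurer: $4,203 − $2,101.50 = $2,101.50.
Bill 4, $441: deductible met; 50% of $441 = $220.50. Patient pays $220.50; OOP now $5,026.50. Insurer: $441 − $220.50 = $220.50.
Bill 5, $7,670: deductible already satisfied, so patient's share is 50% × $7,670 = $3,835. OOP would hit $8,861.50 > $5,175, so the cap limits the patient to $5,175 − $5,026.50 = $148.50. Insurer: $7,670 − $148.50 = $7,521.50.
Insurer total = bills − patient's total = $15,977 − $5,175 = $10,802.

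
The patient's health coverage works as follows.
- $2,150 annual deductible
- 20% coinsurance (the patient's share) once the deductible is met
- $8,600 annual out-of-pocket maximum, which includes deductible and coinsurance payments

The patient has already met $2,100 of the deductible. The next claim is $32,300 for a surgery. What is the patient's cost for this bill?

Deductible still to meet: $2,150 − $2,100 = $50.
The remaining $32,250 (= $32,300 − $50) moves to coinsurance.
Patient's 20% share of $32,250 is $6,450.
Patient responsibility before any cap: $50 + $6,450 = $6,500.
Cumulative spending $2,100 + $6,500 = $8,600 stays under the $8,600 maximum.

$6,500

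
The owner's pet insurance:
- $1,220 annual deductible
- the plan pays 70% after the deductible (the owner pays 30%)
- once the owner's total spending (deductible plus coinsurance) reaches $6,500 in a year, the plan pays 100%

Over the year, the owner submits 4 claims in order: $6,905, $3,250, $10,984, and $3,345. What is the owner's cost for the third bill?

Bill 1, $6,905: deductible takes $1,220, $5,685 remains; coinsurance $5,685 × 30% = $1,705.50. Owner owes $2,925.50 (running OOP $2,925.50).
Bill 2, $3,250: deductible already satisfied, so owner's share is 30% × $3,250 = $975. Owner pays $975; OOP now $3,900.50.
Bill 3, $10,984: deductible already satisfied, so owner's share is 30% × $10,984 = $3,295.20. That would push OOP to $7,195.70, over the $6,500 cap, so owner pays $6,500 − $3,900.50 = $2,599.50.

$2,599.50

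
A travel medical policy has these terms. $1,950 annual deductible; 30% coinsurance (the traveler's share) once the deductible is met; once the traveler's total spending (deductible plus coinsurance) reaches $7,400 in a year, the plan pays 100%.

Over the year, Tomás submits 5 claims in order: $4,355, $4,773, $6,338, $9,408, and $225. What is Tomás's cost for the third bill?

Bill 1, $4,355: $1,950 finishes the deductible; $2,405 goes to coinsurance; coinsurance $2,405 × 30% = $721.50. Traveler pays $2,671.50; OOP now $2,671.50.
Bill 2, $4,773: 30% coinsurance on $4,773 = $1,431.90. Cost to traveler: $1,431.90. OOP to date $4,103.40.
Bill 3, $6,338: deductible already satisfied, so traveler's share is 30% × $6,338 = $1,901.40. Traveler pays $1,901.40; OOP now $6,004.80.

$1,901.40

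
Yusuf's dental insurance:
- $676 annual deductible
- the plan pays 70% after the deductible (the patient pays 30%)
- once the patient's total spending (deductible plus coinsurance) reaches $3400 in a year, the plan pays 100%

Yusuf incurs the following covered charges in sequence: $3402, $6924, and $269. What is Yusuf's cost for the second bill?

$1906.20

Bill 1, $3402: $676 to deductible, leaving $2726; 30% of $2726 = $817.80. Cost to patient: $1493.80. OOP to date $1493.80.
Bill 2, $6924: 30% coinsurance on $6924 = $2077.20. That would push OOP to $3571, over the $3400 cap, so patient pays $3400 − $1493.80 = $1906.20.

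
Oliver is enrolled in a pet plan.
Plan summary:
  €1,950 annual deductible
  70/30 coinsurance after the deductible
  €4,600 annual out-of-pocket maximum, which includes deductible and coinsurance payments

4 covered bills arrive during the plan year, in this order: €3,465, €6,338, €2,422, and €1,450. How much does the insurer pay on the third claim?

Claim 1 — €3,465: deductible takes €1,950, €1,515 remains; 30% of €1,515 = €454.50. Owner owes €2,404.50 (running OOP €2,404.50). Plan pays €3,465 − €2,404.50 = €1,060.50.
Claim 2 — €6,338: 30% coinsurance on €6,338 = €1,901.40. Cost to owner: €1,901.40. OOP to date €4,305.90. Insurer: €6,338 − €1,901.40 = €4,436.60.
Claim 3 — €2,422: deductible met; 30% of €2,422 = €726.60. That would push OOP to €5,032.50, over the €4,600 cap, so owner pays €4,600 − €4,305.90 = €294.10. Insurer: €2,422 − €294.10 = €2,127.90.

€2,127.90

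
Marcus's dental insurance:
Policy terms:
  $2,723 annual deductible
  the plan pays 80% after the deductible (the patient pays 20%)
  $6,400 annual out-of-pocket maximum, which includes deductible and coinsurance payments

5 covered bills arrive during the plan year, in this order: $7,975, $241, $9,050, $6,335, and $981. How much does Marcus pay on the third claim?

$1,810

Bill 1, $7,975: deductible takes $2,723, $5,252 remains; 20% of $5,252 = $1,050.40. Patient pays $3,773.40; OOP now $3,773.40.
Bill 2, $241: deductible already satisfied, so patient's share is 20% × $241 = $48.20. Patient pays $48.20; OOP now $3,821.60.
Bill 3, $9,050: deductible met; 20% of $9,050 = $1,810. Patient owes $1,810 (running OOP $5,631.60).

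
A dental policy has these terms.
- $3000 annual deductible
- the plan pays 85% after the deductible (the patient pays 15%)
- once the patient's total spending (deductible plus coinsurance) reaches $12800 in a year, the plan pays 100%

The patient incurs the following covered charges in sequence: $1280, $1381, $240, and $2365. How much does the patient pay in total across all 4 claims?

Claim 1 — $1280: entire amount goes to the deductible. Patient pays $1280; OOP now $1280.
Claim 2 — $1381: entire amount goes to the deductible. Patient pays $1381; OOP now $2661.
Claim 3 — $240: entire amount goes to the deductible. Cost to patient: $240. OOP to date $2901.
Claim 4 — $2365: $99 finishes the deductible; $2266 goes to coinsurance; patient's 15% is $339.90. Patient owes $438.90 (running OOP $3339.90).
Total paid by the patient: $1280 + $1381 + $240 + $438.90 = $3339.90.

$3339.90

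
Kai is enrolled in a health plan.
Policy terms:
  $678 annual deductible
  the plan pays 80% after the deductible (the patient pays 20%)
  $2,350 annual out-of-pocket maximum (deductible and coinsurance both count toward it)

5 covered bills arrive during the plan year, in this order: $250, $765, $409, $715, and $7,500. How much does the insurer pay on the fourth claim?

$572

#1 ($250): entire amount goes to the deductible. Cost to patient: $250. OOP to date $250. Plan pays $250 − $250 = $0.
#2 ($765): $428 to deductible, leaving $337; patient's 20% is $67.40. Patient pays $495.40; OOP now $745.40. Plan pays $765 − $495.40 = $269.60.
#3 ($409): deductible already satisfied, so patient's share is 20% × $409 = $81.80. Patient pays $81.80; OOP now $827.20. Insurer: $409 − $81.80 = $327.20.
#4 ($715): 20% coinsurance on $715 = $143. Patient owes $143 (running OOP $970.20). Plan pays $715 − $143 = $572.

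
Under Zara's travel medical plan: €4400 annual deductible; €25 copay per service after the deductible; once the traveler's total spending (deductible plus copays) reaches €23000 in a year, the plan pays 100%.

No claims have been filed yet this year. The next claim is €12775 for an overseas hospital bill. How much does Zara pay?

€4425

The full €4400 deductible is still open; €4400 of this bill applies to it.
The remaining €8375 (= €12775 − €4400) moves to the copay.
Copay on this service: €25.
Traveler responsibility before any cap: €4400 + €25 = €4425.
Year-to-date out-of-pocket becomes €0 + €4425 = €4425, still under the €23000 maximum, so no cap applies.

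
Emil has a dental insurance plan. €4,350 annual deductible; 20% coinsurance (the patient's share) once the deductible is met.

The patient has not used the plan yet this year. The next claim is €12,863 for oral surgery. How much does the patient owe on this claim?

Nothing has been paid toward the €4,350 deductible, so the first €4,350 of this charge is applied there.
That leaves €12,863 − €4,350 = €8,513 for coinsurance.
Patient's 20% share of €8,513 is €1,702.60.
That puts the patient's cost at €4,350 + €1,702.60 = €6,052.60.

€6,052.60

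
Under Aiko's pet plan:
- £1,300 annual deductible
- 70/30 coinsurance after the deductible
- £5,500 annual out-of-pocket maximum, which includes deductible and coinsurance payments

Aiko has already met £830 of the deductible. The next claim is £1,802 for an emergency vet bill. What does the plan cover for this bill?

£932.40

Deductible still to meet: £1,300 − £830 = £470.
The remaining £1,332 (= £1,802 − £470) moves to coinsurance.
Coinsurance: £1,332 × 30% = £399.60.
Owner responsibility before any cap: £470 + £399.60 = £869.60.
Total out-of-pocket so far would be £830 + £869.60 = £1,699.60, below the £5,500 cap — no reduction.
The insurer covers the remainder: £1,802 − £869.60 = £932.40.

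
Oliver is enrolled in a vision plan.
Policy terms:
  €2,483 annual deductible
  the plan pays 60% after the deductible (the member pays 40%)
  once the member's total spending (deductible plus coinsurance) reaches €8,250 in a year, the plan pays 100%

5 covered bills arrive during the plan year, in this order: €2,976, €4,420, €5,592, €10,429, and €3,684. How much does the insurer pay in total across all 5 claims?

Claim 1 — €2,976: deductible takes €2,483, €493 remains; coinsurance €493 × 40% = €197.20. Cost to member: €2,680.20. OOP to date €2,680.20. Insurer: €2,976 − €2,680.20 = €295.80.
Claim 2 — €4,420: deductible met; 40% of €4,420 = €1,768. Cost to member: €1,768. OOP to date €4,448.20. Insurer: €4,420 − €1,768 = €2,652.
Claim 3 — €5,592: deductible met; 40% of €5,592 = €2,236.80. Member pays €2,236.80; OOP now €6,685. Plan pays €5,592 − €2,236.80 = €3,355.20.
Claim 4 — €10,429: 40% coinsurance on €10,429 = €4,171.60. That would push OOP to €10,856.60, over the €8,250 cap, so member pays €8,250 − €6,685 = €1,565. Insurer: €10,429 − €1,565 = €8,864.
Claim 5 — €3,684: deductible met; 40% of €3,684 = €1,473.60. OOP would hit €9,723.60 > €8,250, so the cap limits the member to €8,250 − €8,250 = €0. Insurer: €3,684 − €0 = €3,684.
Insurer total: €295.80 + €2,652 + €3,355.20 + €8,864 + €3,684 = €18,851.

€18,851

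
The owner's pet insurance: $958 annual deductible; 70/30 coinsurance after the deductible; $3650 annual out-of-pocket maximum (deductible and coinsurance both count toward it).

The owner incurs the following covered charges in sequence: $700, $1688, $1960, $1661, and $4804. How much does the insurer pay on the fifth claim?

$3627.30

#1 ($700): fully absorbed by the deductible. Owner owes $700 (running OOP $700). Insurer: $700 − $700 = $0.
#2 ($1688): $258 to deductible, leaving $1430; owner's 30% is $429. Owner owes $687 (running OOP $1387). Plan pays $1688 − $687 = $1001.
#3 ($1960): deductible already satisfied, so owner's share is 30% × $1960 = $588. Owner pays $588; OOP now $1975. Insurer: $1960 − $588 = $1372.
#4 ($1661): deductible met; 30% of $1661 = $498.30. Owner owes $498.30 (running OOP $2473.30). Plan pays $1661 − $498.30 = $1162.70.
#5 ($4804): deductible already satisfied, so owner's share is 30% × $4804 = $1441.20. OOP would hit $3914.50 > $3650, so the cap limits the owner to $3650 − $2473.30 = $1176.70. Plan pays $4804 − $1176.70 = $3627.30.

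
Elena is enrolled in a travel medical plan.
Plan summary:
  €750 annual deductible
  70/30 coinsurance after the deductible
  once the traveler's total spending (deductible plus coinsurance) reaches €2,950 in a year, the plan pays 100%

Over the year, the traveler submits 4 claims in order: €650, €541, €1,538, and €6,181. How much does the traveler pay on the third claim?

#1 (€650): entire amount goes to the deductible. Traveler owes €650 (running OOP €650).
#2 (€541): deductible takes €100, €441 remains; traveler's 30% is €132.30. Traveler owes €232.30 (running OOP €882.30).
#3 (€1,538): 30% coinsurance on €1,538 = €461.40. Traveler owes €461.40 (running OOP €1,343.70).

€461.40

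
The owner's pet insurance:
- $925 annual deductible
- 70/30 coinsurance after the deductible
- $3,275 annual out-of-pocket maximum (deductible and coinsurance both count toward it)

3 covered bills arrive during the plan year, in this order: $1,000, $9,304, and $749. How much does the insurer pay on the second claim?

Claim 1 — $1,000: $925 finishes the deductible; $75 goes to coinsurance; owner's 30% is $22.50. Owner pays $947.50; OOP now $947.50. Insurer: $1,000 − $947.50 = $52.50.
Claim 2 — $9,304: deductible met; 30% of $9,304 = $2,791.20. That would push OOP to $3,738.70, over the $3,275 cap, so owner pays $3,275 − $947.50 = $2,327.50. Insurer: $9,304 − $2,327.50 = $6,976.50.

$6,976.50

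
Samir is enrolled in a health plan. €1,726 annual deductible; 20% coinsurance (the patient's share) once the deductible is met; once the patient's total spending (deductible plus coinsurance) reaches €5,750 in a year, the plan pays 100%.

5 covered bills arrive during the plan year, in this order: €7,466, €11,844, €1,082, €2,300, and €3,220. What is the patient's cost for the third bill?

Bill 1, €7,466: €1,726 to deductible, leaving €5,740; coinsurance €5,740 × 20% = €1,148. Cost to patient: €2,874. OOP to date €2,874.
Bill 2, €11,844: deductible met; 20% of €11,844 = €2,368.80. Patient owes €2,368.80 (running OOP €5,242.80).
Bill 3, €1,082: 20% coinsurance on €1,082 = €216.40. Cost to patient: €216.40. OOP to date €5,459.20.

€216.40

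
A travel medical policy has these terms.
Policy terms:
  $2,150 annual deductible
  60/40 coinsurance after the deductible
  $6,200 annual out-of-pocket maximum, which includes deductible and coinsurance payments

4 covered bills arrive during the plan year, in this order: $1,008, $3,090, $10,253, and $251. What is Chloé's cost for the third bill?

$3,270.80

Claim 1 — $1,008: all of it applies to the deductible. Traveler owes $1,008 (running OOP $1,008).
Claim 2 — $3,090: $1,142 finishes the deductible; $1,948 goes to coinsurance; 40% of $1,948 = $779.20. Traveler pays $1,921.20; OOP now $2,929.20.
Claim 3 — $10,253: deductible already satisfied, so traveler's share is 40% × $10,253 = $4,101.20. OOP would hit $7,030.40 > $6,200, so the cap limits the traveler to $6,200 − $2,929.20 = $3,270.80.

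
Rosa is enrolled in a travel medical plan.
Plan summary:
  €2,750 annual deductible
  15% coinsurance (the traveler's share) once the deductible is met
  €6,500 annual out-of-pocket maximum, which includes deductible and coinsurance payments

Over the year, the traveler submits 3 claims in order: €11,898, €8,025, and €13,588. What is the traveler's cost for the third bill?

€1,174.05

Bill 1, €11,898: €2,750 finishes the deductible; €9,148 goes to coinsurance; traveler's 15% is €1,372.20. Traveler owes €4,122.20 (running OOP €4,122.20).
Bill 2, €8,025: deductible met; 15% of €8,025 = €1,203.75. Traveler pays €1,203.75; OOP now €5,325.95.
Bill 3, €13,588: deductible already satisfied, so traveler's share is 15% × €13,588 = €2,038.20. Adding that to €5,325.95 gives €7,364.15, past the €6,500 cap; traveler pays only €6,500 − €5,325.95 = €1,174.05.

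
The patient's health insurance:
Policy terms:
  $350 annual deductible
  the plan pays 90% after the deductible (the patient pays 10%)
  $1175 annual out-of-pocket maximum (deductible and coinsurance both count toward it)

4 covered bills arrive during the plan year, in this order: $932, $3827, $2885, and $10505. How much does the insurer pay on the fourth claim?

Claim 1 — $932: $350 to deductible, leaving $582; 10% of $582 = $58.20. Cost to patient: $408.20. OOP to date $408.20. Insurer: $932 − $408.20 = $523.80.
Claim 2 — $3827: deductible already satisfied, so patient's share is 10% × $3827 = $382.70. Patient owes $382.70 (running OOP $790.90). Insurer: $3827 − $382.70 = $3444.30.
Claim 3 — $2885: deductible already satisfied, so patient's share is 10% × $2885 = $288.50. Cost to patient: $288.50. OOP to date $1079.40. Plan pays $2885 − $288.50 = $2596.50.
Claim 4 — $10505: deductible already satisfied, so patient's share is 10% × $10505 = $1050.50. Adding that to $1079.40 gives $2129.90, past the $1175 cap; patient pays only $1175 − $1079.40 = $95.60. Insurer: $10505 − $95.60 = $10409.40.

$10409.40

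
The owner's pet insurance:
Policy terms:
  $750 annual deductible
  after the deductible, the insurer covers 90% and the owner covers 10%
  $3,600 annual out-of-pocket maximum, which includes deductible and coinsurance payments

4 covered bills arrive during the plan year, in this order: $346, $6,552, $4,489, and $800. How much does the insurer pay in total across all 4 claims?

$10,293.30

Claim 1 — $346: entire amount goes to the deductible. Owner owes $346 (running OOP $346). Plan pays $346 − $346 = $0.
Claim 2 — $6,552: deductible takes $404, $6,148 remains; owner's 10% is $614.80. Owner owes $1,018.80 (running OOP $1,364.80). Insurer: $6,552 − $1,018.80 = $5,533.20.
Claim 3 — $4,489: deductible met; 10% of $4,489 = $448.90. Owner pays $448.90; OOP now $1,813.70. Insurer: $4,489 − $448.90 = $4,040.10.
Claim 4 — $800: deductible already satisfied, so owner's share is 10% × $800 = $80. Owner owes $80 (running OOP $1,893.70). Insurer: $800 − $80 = $720.
Insurer total: $0 + $5,533.20 + $4,040.10 + $720 = $10,293.30.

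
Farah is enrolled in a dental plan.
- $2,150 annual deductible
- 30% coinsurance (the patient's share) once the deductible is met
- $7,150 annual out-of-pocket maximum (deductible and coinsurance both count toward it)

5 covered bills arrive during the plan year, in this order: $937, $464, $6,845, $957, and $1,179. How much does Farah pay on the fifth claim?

$353.70

Claim 1 — $937: all of it applies to the deductible. Patient pays $937; OOP now $937.
Claim 2 — $464: all of it applies to the deductible. Cost to patient: $464. OOP to date $1,401.
Claim 3 — $6,845: $749 to deductible, leaving $6,096; 30% of $6,096 = $1,828.80. Patient owes $2,577.80 (running OOP $3,978.80).
Claim 4 — $957: deductible already satisfied, so patient's share is 30% × $957 = $287.10. Cost to patient: $287.10. OOP to date $4,265.90.
Claim 5 — $1,179: 30% coinsurance on $1,179 = $353.70. Patient pays $353.70; OOP now $4,619.60.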